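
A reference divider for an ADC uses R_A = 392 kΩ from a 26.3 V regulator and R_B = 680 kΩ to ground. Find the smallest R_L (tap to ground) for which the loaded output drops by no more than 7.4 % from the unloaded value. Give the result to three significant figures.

R_L(min) ≈ 3.11 MΩ

Output resistance R_th = R_A‖R_B = (392 × 680)/1072 = 248.7 kΩ.
The fractional drop is R_th/(R_th + R_L); requiring this ≤ 0.0740 gives R_L ≥ R_th(1/0.0740 − 1) = 248.7 × 12.51 = 3.11 MΩ.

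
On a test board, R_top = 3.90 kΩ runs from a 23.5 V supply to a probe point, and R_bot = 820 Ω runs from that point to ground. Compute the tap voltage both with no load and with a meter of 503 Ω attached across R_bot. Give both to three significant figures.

Open-circuit: V = 23.5 × 820/(3900 + 820) = 4.08 V.
With the load, R_bot becomes R_bot‖R_L = 311.8 Ω, so V = 23.5 × 311.8/4212 = 1.74 V.

Unloaded: 4.08 V; loaded: 1.74 V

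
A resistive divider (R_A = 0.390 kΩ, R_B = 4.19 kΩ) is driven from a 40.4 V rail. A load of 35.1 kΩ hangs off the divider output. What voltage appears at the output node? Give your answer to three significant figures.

The load sits in parallel with R_B: R_B‖R_L = (4190 × 35100) / (4190 + 35100) = 3743 Ω.
V_out = 40.4 × 3743 / (390 + 3743) = 40.4 × 3743/4133 = 36.6 V.
(Unloaded it would have been 37.0 V.)

V_out ≈ 36.6 V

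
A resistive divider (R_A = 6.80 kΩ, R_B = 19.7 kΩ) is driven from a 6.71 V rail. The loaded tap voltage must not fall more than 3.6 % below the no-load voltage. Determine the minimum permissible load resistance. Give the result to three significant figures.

R_L(min) ≈ 135 kΩ

Output resistance R_th = R_A‖R_B = (6.80 × 19.7)/26.50 = 5.055 kΩ.
The fractional drop is R_th/(R_th + R_L); requiring this ≤ 0.0360 gives R_L ≥ R_th(1/0.0360 − 1) = 5.055 × 26.78 = 135 kΩ.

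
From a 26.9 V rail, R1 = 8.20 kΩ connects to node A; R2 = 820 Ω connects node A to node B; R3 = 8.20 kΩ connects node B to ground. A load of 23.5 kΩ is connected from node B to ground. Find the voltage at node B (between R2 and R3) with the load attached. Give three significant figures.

At node B, R3 is in parallel with the load: R3‖R_L = 6079 Ω.
Below node A the resistance is R2 + (R3‖R_L) = 6899 Ω, so V_A = 26.9 × 6899/15100 = 12.29 V.
Then V_B = V_A × (R3‖R_L)/(R2 + R3‖R_L) = 12.29 × 6079/6899 = 10.8 V.

V ≈ 10.8 V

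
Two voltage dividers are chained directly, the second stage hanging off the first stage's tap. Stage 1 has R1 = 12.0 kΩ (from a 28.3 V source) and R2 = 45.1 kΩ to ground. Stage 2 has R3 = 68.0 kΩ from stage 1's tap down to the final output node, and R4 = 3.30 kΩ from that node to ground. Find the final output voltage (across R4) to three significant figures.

V_out ≈ 0.913 V

Stage 2 presents R3+R4 = 71.30 kΩ as a load on stage 1's tap.
Stage 1's lower leg becomes R2‖(R3+R4) = 27.63 kΩ, so V_mid = 28.3 × 27.63/39.63 = 19.73 V.
Stage 2 is itself unloaded: V_out = V_mid × R4/(R3+R4) = 19.73 × 3.30/71.30 = 0.913 V.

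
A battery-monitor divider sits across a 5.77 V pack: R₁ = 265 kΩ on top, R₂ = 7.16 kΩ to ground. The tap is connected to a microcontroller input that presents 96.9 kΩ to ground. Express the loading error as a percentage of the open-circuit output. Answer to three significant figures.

6.71 %

The divider's output (Thévenin) resistance is R₁‖R₂ = 6.972 kΩ.
Fractional drop under load = R_th/(R_th + R_L) = 6.972 / (6.972 + 96.9) = 0.06712.
So the output falls by 6.71 %.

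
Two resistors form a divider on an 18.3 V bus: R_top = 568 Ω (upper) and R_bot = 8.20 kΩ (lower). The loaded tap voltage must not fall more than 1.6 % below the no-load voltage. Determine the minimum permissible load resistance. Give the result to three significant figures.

R_L(min) ≈ 32.7 kΩ

Output resistance R_th = R_top‖R_bot = (568 × 8200)/8768 = 531.2 Ω.
The fractional drop is R_th/(R_th + R_L); requiring this ≤ 0.0160 gives R_L ≥ R_th(1/0.0160 − 1) = 531.2 × 61.50 = 32.7 kΩ.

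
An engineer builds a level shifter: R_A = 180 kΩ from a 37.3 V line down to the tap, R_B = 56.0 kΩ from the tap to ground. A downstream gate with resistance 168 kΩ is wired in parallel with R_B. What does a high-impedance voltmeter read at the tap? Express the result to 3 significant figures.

The load sits in parallel with R_B: R_B‖R_L = (56.0 × 168) / (56.0 + 168) = 42.00 kΩ.
V_out = 37.3 × 42.00 / (180 + 42.00) = 37.3 × 42.00/222.0 = 7.06 V.

V_out ≈ 7.06 V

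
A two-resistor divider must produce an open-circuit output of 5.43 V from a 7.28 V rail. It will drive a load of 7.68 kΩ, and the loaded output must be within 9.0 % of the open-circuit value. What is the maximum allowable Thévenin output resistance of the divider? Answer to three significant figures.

R_th ≤ 760 Ω

Loading drop = R_th/(R_th + R_L) ≤ 0.0900, so R_th ≤ R_L · ε/(1−ε) = 7.68 kΩ × 0.0900/0.9100 = 760 Ω.
(Any R1, R2 with R2/(R1+R2) = 0.746 and R1‖R2 ≤ 760 Ω will meet the spec.)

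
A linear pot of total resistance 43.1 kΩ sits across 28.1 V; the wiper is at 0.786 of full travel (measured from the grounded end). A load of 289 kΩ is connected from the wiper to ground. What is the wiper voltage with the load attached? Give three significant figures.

The wiper splits the pot into (1−α)R = 9.223 kΩ above and αR = 33.88 kΩ below.
Lower section ‖ load = 30.32 kΩ.
V_wiper = 28.1 × 30.32/(9.223 + 30.32) = 21.5 V.

V ≈ 21.5 V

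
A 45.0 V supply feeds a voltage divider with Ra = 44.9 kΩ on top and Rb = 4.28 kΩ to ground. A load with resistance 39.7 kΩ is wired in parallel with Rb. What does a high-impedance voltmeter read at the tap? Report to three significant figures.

The load sits in parallel with Rb: Rb‖R_L = (4.28 × 39.7) / (4.28 + 39.7) = 3.863 kΩ.
V_out = 45.0 × 3.863 / (44.9 + 3.863) = 45.0 × 3.863/48.76 = 3.57 V.

V_out ≈ 3.57 V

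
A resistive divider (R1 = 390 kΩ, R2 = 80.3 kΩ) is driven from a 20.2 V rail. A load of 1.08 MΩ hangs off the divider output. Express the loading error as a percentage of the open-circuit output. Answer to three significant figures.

The divider's output (Thévenin) resistance is R1‖R2 = 66.59 kΩ.
Fractional drop under load = R_th/(R_th + R_L) = 66.59 / (66.59 + 1080) = 0.05808.
So the output falls by 5.81 %.

5.81 %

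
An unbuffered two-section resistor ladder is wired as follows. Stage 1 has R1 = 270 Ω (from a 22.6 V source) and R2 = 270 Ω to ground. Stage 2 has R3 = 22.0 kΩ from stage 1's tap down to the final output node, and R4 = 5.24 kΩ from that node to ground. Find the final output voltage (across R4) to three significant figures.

Stage 2 presents R3+R4 = 27240 Ω as a load on stage 1's tap.
Stage 1's lower leg becomes R2‖(R3+R4) = 267.4 Ω, so V_mid = 22.6 × 267.4/537.4 = 11.24 V.
Stage 2 is itself unloaded: V_out = V_mid × R4/(R3+R4) = 11.24 × 5240/27240 = 2.16 V.

V_out ≈ 2.16 V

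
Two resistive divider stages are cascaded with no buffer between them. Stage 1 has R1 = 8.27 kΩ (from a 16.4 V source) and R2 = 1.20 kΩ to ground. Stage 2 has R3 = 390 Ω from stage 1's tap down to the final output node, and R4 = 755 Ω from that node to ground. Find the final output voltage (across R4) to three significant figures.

Stage 2 presents R3+R4 = 1145 Ω as a load on stage 1's tap.
Stage 1's lower leg becomes R2‖(R3+R4) = 585.9 Ω, so V_mid = 16.4 × 585.9/8856 = 1.085 V.
Stage 2 is itself unloaded: V_out = V_mid × R4/(R3+R4) = 1.085 × 755/1145 = 0.715 V.

V_out ≈ 0.715 V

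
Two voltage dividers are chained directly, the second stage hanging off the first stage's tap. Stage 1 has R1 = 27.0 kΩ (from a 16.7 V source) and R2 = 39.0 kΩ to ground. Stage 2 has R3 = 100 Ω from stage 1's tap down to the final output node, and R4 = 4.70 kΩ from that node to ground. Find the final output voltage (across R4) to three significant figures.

Stage 2 presents R3+R4 = 4800 Ω as a load on stage 1's tap.
Stage 1's lower leg becomes R2‖(R3+R4) = 4274 Ω, so V_mid = 16.7 × 4274/31270 = 2.282 V.
Stage 2 is itself unloaded: V_out = V_mid × R4/(R3+R4) = 2.282 × 4700/4800 = 2.23 V.

V_out ≈ 2.23 V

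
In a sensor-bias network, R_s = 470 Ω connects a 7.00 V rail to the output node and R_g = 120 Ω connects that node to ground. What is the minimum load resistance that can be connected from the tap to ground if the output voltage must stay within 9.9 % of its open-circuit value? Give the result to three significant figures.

R_L(min) ≈ 870 Ω

Output resistance R_th = R_s‖R_g = (470 × 120)/590.0 = 95.59 Ω.
The fractional drop is R_th/(R_th + R_L); requiring this ≤ 0.0990 gives R_L ≥ R_th(1/0.0990 − 1) = 95.59 × 9.101 = 870 Ω.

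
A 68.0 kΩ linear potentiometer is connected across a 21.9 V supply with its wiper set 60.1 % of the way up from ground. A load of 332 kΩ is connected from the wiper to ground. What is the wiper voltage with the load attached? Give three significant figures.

V ≈ 12.5 V

The wiper splits the pot into (1−α)R = 27.13 kΩ above and αR = 40.87 kΩ below.
Lower section ‖ load = 36.39 kΩ.
V_wiper = 21.9 × 36.39/(27.13 + 36.39) = 12.5 V.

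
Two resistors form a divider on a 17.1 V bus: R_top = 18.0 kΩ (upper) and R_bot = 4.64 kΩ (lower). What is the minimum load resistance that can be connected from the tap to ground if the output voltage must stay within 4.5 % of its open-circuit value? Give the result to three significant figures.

R_L(min) ≈ 78.3 kΩ

Output resistance R_th = R_top‖R_bot = (18.0 × 4.64)/22.64 = 3.689 kΩ.
The fractional drop is R_th/(R_th + R_L); requiring this ≤ 0.0450 gives R_L ≥ R_th(1/0.0450 − 1) = 3.689 × 21.22 = 78.3 kΩ.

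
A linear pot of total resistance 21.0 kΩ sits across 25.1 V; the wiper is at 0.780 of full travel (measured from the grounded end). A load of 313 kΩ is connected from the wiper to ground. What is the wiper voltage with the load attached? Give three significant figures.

The wiper splits the pot into (1−α)R = 4.620 kΩ above and αR = 16.38 kΩ below.
Lower section ‖ load = 15.57 kΩ.
V_wiper = 25.1 × 15.57/(4.620 + 15.57) = 19.4 V.

V ≈ 19.4 V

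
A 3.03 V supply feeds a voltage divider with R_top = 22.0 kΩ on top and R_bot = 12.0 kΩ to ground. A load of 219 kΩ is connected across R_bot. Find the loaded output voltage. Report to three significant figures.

The load sits in parallel with R_bot: R_bot‖R_L = (12.0 × 219) / (12.0 + 219) = 11.38 kΩ.
V_out = 3.03 × 11.38 / (22.0 + 11.38) = 3.03 × 11.38/33.38 = 1.03 V.

V_out ≈ 1.03 V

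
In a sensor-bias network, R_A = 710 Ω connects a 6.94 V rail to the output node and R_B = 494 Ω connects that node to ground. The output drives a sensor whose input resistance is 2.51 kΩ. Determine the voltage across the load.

V_out ≈ 2.55 V

The load sits in parallel with R_B: R_B‖R_L = (494 × 2510) / (494 + 2510) = 412.8 Ω.
V_out = 6.94 × 412.8 / (710 + 412.8) = 6.94 × 412.8/1123 = 2.55 V.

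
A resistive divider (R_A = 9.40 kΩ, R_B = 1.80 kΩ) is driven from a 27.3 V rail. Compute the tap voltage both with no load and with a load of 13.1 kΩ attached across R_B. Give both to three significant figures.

Unloaded: 4.39 V; loaded: 3.93 V

Open-circuit: V = 27.3 × 1.80/(9.40 + 1.80) = 4.39 V.
With the load, R_B becomes R_B‖R_L = 1.583 kΩ, so V = 27.3 × 1.583/10.98 = 3.93 V.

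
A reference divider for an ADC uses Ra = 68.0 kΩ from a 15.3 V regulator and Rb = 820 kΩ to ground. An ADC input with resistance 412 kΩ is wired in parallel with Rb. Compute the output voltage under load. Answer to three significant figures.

V_out ≈ 12.3 V

The load sits in parallel with Rb: Rb‖R_L = (820 × 412) / (820 + 412) = 274.2 kΩ.
V_out = 15.3 × 274.2 / (68.0 + 274.2) = 15.3 × 274.2/342.2 = 12.3 V.
(Unloaded it would have been 14.1 V.)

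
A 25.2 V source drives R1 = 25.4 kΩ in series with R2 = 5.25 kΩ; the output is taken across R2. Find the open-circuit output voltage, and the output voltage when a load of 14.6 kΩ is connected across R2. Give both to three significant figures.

Unloaded: 4.32 V; loaded: 3.33 V

Open-circuit: V = 25.2 × 5.25/(25.4 + 5.25) = 4.32 V.
With the load, R2 becomes R2‖R_L = 3.861 kΩ, so V = 25.2 × 3.861/29.26 = 3.33 V.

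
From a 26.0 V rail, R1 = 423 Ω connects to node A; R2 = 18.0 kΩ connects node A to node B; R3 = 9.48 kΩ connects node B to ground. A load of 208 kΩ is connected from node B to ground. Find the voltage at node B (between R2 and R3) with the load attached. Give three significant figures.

V ≈ 8.58 V

At node B, R3 is in parallel with the load: R3‖R_L = 9067 Ω.
Below node A the resistance is R2 + (R3‖R_L) = 27070 Ω, so V_A = 26.0 × 27070/27490 = 25.60 V.
Then V_B = V_A × (R3‖R_L)/(R2 + R3‖R_L) = 25.60 × 9067/27070 = 8.58 V.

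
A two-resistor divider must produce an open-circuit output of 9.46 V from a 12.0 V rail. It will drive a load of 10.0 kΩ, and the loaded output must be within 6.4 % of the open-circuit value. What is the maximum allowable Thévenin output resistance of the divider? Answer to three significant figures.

Loading drop = R_th/(R_th + R_L) ≤ 0.0640, so R_th ≤ R_L · ε/(1−ε) = 10.0 kΩ × 0.0640/0.9360 = 684 Ω.

R_th ≤ 684 Ω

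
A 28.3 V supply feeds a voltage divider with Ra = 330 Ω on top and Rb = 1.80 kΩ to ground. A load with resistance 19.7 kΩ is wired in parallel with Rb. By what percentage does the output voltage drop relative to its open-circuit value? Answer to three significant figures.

The divider's output (Thévenin) resistance is Ra‖Rb = 278.9 Ω.
Fractional drop under load = R_th/(R_th + R_L) = 278.9 / (278.9 + 19700) = 0.01396.
So the output falls by 1.40 %.

1.40 %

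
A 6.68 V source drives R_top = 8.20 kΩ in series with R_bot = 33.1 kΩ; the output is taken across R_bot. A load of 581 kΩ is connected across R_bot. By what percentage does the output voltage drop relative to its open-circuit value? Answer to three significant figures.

The divider's output (Thévenin) resistance is R_top‖R_bot = 6.572 kΩ.
Fractional drop under load = R_th/(R_th + R_L) = 6.572 / (6.572 + 581) = 0.01118.
So the output falls by 1.12 %.

1.12 %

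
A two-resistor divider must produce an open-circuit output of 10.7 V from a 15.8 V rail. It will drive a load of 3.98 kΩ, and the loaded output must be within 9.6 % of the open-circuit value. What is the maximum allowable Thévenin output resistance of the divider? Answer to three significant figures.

R_th ≤ 423 Ω

Loading drop = R_th/(R_th + R_L) ≤ 0.0960, so R_th ≤ R_L · ε/(1−ε) = 3.98 kΩ × 0.0960/0.9040 = 423 Ω.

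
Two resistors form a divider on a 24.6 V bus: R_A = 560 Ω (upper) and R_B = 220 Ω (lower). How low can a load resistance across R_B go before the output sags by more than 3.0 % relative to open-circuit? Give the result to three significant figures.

R_L(min) ≈ 5.11 kΩ

Output resistance R_th = R_A‖R_B = (560 × 220)/780.0 = 157.9 Ω.
The fractional drop is R_th/(R_th + R_L); requiring this ≤ 0.0300 gives R_L ≥ R_th(1/0.0300 − 1) = 157.9 × 32.33 = 5.11 kΩ.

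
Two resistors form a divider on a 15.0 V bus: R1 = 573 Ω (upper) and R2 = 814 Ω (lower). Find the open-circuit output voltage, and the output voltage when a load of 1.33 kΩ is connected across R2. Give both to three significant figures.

Unloaded: 8.80 V; loaded: 7.03 V

Open-circuit: V = 15.0 × 814/(573 + 814) = 8.80 V.
With the load, R2 becomes R2‖R_L = 505.0 Ω, so V = 15.0 × 505.0/1078 = 7.03 V.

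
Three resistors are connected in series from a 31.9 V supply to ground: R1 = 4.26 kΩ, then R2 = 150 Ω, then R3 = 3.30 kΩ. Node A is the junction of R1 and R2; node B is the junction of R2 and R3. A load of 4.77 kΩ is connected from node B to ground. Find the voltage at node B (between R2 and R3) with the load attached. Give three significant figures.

V ≈ 9.78 V

At node B, R3 is in parallel with the load: R3‖R_L = 1951 Ω.
Below node A the resistance is R2 + (R3‖R_L) = 2101 Ω, so V_A = 31.9 × 2101/6361 = 10.53 V.
Then V_B = V_A × (R3‖R_L)/(R2 + R3‖R_L) = 10.53 × 1951/2101 = 9.78 V.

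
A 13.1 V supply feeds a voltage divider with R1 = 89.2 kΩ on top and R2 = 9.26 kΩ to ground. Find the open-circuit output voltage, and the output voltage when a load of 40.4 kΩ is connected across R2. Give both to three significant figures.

Open-circuit: V = 13.1 × 9.26/(89.2 + 9.26) = 1.23 V.
With the load, R2 becomes R2‖R_L = 7.533 kΩ, so V = 13.1 × 7.533/96.73 = 1.02 V.

Unloaded: 1.23 V; loaded: 1.02 V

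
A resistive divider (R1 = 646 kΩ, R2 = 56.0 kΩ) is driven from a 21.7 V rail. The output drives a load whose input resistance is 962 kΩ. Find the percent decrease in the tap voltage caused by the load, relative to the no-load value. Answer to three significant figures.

The divider's output (Thévenin) resistance is R1‖R2 = 51.53 kΩ.
Fractional drop under load = R_th/(R_th + R_L) = 51.53 / (51.53 + 962) = 0.05084.
So the output falls by 5.08 %.

5.08 %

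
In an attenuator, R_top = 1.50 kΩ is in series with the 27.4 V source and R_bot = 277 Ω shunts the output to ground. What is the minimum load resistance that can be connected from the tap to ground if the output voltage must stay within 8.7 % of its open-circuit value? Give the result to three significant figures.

R_L(min) ≈ 2.45 kΩ

Output resistance R_th = R_top‖R_bot = (1500 × 277)/1777 = 233.8 Ω.
The fractional drop is R_th/(R_th + R_L); requiring this ≤ 0.0870 gives R_L ≥ R_th(1/0.0870 − 1) = 233.8 × 10.49 = 2.45 kΩ.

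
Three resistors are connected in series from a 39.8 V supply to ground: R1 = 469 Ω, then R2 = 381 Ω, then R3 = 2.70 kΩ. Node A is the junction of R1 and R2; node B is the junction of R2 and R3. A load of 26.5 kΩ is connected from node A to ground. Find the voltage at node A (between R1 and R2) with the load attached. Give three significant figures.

Below node A the series string R2+R3 = 3081 Ω sits in parallel with the 26500 Ω load: 2760 Ω.
V_A = 39.8 × 2760/(469 + 2760) = 34.0 V.

V ≈ 34.0 V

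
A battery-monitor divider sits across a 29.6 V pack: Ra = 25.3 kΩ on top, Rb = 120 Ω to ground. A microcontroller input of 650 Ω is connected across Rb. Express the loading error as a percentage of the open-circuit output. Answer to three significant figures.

15.5 %

The divider's output (Thévenin) resistance is Ra‖Rb = 119.4 Ω.
Fractional drop under load = R_th/(R_th + R_L) = 119.4 / (119.4 + 650) = 0.1552.
So the output falls by 15.5 %.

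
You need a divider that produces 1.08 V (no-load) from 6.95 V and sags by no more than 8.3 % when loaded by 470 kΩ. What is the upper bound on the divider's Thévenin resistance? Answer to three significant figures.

Loading drop = R_th/(R_th + R_L) ≤ 0.0830, so R_th ≤ R_L · ε/(1−ε) = 470 kΩ × 0.0830/0.9170 = 42.5 kΩ.
(Any R1, R2 with R2/(R1+R2) = 0.155 and R1‖R2 ≤ 42.5 kΩ will meet the spec.)

R_th ≤ 42.5 kΩ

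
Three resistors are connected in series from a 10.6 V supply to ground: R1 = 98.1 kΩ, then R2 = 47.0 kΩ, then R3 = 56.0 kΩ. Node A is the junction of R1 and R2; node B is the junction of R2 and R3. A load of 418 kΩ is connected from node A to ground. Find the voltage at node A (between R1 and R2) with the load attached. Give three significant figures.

Below node A the series string R2+R3 = 103.0 kΩ sits in parallel with the 418 kΩ load: 82.64 kΩ.
V_A = 10.6 × 82.64/(98.1 + 82.64) = 4.85 V.

V ≈ 4.85 V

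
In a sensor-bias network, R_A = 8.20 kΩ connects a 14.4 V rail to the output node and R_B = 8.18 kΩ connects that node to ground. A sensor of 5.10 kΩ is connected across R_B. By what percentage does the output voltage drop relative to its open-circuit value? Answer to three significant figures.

Unloaded V = 14.4 × 8.18/16.38 = 7.191 V.
Loaded: R_B‖R_L = 3.141 kΩ, giving V = 14.4 × 3.141/11.34 = 3.989 V.
Drop = (7.191 − 3.989) / 7.191 = 44.5 %.

44.5 %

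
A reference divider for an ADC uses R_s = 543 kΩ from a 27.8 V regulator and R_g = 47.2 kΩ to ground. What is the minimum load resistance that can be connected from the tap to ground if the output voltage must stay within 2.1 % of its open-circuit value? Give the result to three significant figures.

R_L(min) ≈ 2.02 MΩ

Output resistance R_th = R_s‖R_g = (543 × 47.2)/590.2 = 43.43 kΩ.
The fractional drop is R_th/(R_th + R_L); requiring this ≤ 0.0210 gives R_L ≥ R_th(1/0.0210 − 1) = 43.43 × 46.62 = 2.02 MΩ.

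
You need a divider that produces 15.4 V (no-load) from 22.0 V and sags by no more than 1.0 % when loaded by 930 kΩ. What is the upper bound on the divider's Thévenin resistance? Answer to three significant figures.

R_th ≤ 9.39 kΩ

Loading drop = R_th/(R_th + R_L) ≤ 0.0100, so R_th ≤ R_L · ε/(1−ε) = 930 kΩ × 0.0100/0.9900 = 9.39 kΩ.
(Any R1, R2 with R2/(R1+R2) = 0.700 and R1‖R2 ≤ 9.39 kΩ will meet the spec.)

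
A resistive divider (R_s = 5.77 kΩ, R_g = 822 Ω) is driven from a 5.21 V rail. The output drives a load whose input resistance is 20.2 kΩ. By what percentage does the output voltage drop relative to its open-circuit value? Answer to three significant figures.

The divider's output (Thévenin) resistance is R_s‖R_g = 719.5 Ω.
Fractional drop under load = R_th/(R_th + R_L) = 719.5 / (719.5 + 20200) = 0.03439.
So the output falls by 3.44 %.

3.44 %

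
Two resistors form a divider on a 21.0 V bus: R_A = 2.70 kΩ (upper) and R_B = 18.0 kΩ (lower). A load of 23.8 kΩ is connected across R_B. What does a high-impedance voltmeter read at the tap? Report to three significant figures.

V_out ≈ 16.6 V

The load sits in parallel with R_B: R_B‖R_L = (18.0 × 23.8) / (18.0 + 23.8) = 10.25 kΩ.
V_out = 21.0 × 10.25 / (2.70 + 10.25) = 21.0 × 10.25/12.95 = 16.6 V.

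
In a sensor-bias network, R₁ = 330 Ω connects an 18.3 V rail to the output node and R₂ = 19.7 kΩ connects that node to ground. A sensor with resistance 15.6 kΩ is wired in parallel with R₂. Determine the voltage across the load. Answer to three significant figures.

The load sits in parallel with R₂: R₂‖R_L = (19700 × 15600) / (19700 + 15600) = 8706 Ω.
V_out = 18.3 × 8706 / (330 + 8706) = 18.3 × 8706/9036 = 17.6 V.

V_out ≈ 17.6 V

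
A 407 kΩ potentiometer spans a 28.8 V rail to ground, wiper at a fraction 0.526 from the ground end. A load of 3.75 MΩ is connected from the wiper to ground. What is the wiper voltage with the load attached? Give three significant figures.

The wiper splits the pot into (1−α)R = 192.9 kΩ above and αR = 214.1 kΩ below.
Lower section ‖ load = 202.5 kΩ.
V_wiper = 28.8 × 202.5/(192.9 + 202.5) = 14.7 V.

V ≈ 14.7 V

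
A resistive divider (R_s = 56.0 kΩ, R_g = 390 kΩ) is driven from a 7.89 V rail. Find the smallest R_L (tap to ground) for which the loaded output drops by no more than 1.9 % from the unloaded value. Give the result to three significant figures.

R_L(min) ≈ 2.53 MΩ

Output resistance R_th = R_s‖R_g = (56.0 × 390)/446.0 = 48.97 kΩ.
The fractional drop is R_th/(R_th + R_L); requiring this ≤ 0.0190 gives R_L ≥ R_th(1/0.0190 − 1) = 48.97 × 51.63 = 2.53 MΩ.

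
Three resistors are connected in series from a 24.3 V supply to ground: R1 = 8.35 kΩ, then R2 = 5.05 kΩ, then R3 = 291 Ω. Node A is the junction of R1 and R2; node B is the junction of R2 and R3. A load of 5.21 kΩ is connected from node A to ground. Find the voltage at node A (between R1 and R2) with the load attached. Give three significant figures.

V ≈ 5.83 V

Below node A the series string R2+R3 = 5341 Ω sits in parallel with the 5210 Ω load: 2637 Ω.
V_A = 24.3 × 2637/(8350 + 2637) = 5.83 V.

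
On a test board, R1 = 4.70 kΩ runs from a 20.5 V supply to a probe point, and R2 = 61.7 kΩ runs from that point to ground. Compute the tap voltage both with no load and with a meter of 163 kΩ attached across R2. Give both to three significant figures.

Unloaded: 19.0 V; loaded: 18.6 V

Open-circuit: V = 20.5 × 61.7/(4.70 + 61.7) = 19.0 V.
With the load, R2 becomes R2‖R_L = 44.76 kΩ, so V = 20.5 × 44.76/49.46 = 18.6 V.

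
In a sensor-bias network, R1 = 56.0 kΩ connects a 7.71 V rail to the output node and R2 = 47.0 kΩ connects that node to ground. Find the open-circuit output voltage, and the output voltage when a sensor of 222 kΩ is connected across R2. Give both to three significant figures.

Unloaded: 3.52 V; loaded: 3.15 V

Open-circuit: V = 7.71 × 47.0/(56.0 + 47.0) = 3.52 V.
With the load, R2 becomes R2‖R_L = 38.79 kΩ, so V = 7.71 × 38.79/94.79 = 3.15 V.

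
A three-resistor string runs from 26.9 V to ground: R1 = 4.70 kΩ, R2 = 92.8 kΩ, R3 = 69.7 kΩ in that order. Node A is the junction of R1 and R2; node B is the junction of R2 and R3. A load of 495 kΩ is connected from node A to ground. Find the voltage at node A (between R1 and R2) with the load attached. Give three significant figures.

V ≈ 25.9 V

Below node A the series string R2+R3 = 162.5 kΩ sits in parallel with the 495 kΩ load: 122.3 kΩ.
V_A = 26.9 × 122.3/(4.70 + 122.3) = 25.9 V.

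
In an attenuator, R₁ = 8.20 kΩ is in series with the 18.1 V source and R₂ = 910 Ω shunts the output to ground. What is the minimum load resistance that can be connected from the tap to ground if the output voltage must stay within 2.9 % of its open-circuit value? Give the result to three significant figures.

Output resistance R_th = R₁‖R₂ = (8200 × 910)/9110 = 819.1 Ω.
The fractional drop is R_th/(R_th + R_L); requiring this ≤ 0.0290 gives R_L ≥ R_th(1/0.0290 − 1) = 819.1 × 33.48 = 27.4 kΩ.

R_L(min) ≈ 27.4 kΩ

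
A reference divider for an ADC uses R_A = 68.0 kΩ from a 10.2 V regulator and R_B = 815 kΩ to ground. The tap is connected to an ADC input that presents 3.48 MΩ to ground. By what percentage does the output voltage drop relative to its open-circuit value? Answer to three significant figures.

The divider's output (Thévenin) resistance is R_A‖R_B = 62.76 kΩ.
Fractional drop under load = R_th/(R_th + R_L) = 62.76 / (62.76 + 3480) = 0.01772.
So the output falls by 1.77 %.

1.77 %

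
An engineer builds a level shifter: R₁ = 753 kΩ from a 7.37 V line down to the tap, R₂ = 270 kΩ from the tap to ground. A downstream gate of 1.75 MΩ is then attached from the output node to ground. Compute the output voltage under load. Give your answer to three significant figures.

V_out ≈ 1.75 V

The load sits in parallel with R₂: R₂‖R_L = (270 × 1750) / (270 + 1750) = 233.9 kΩ.
V_out = 7.37 × 233.9 / (753 + 233.9) = 7.37 × 233.9/986.9 = 1.75 V.
(Unloaded it would have been 1.95 V.)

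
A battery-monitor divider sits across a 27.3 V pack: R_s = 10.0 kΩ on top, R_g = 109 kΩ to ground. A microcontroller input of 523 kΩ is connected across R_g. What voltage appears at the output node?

V_out ≈ 24.6 V

The load sits in parallel with R_g: R_g‖R_L = (109 × 523) / (109 + 523) = 90.20 kΩ.
V_out = 27.3 × 90.20 / (10.0 + 90.20) = 27.3 × 90.20/100.2 = 24.6 V.
(Unloaded it would have been 25.0 V.)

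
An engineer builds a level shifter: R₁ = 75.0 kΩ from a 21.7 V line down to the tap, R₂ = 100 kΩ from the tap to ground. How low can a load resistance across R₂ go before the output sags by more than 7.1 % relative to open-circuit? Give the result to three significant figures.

Output resistance R_th = R₁‖R₂ = (75.0 × 100)/175.0 = 42.86 kΩ.
The fractional drop is R_th/(R_th + R_L); requiring this ≤ 0.0710 gives R_L ≥ R_th(1/0.0710 − 1) = 42.86 × 13.08 = 561 kΩ.

R_L(min) ≈ 561 kΩ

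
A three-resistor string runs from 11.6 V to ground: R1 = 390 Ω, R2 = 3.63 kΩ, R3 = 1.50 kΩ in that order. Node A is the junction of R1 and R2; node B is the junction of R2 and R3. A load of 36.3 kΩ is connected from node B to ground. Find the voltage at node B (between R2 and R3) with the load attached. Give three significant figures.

V ≈ 3.06 V

At node B, R3 is in parallel with the load: R3‖R_L = 1440 Ω.
Below node A the resistance is R2 + (R3‖R_L) = 5070 Ω, so V_A = 11.6 × 5070/5460 = 10.77 V.
Then V_B = V_A × (R3‖R_L)/(R2 + R3‖R_L) = 10.77 × 1440/5070 = 3.06 V.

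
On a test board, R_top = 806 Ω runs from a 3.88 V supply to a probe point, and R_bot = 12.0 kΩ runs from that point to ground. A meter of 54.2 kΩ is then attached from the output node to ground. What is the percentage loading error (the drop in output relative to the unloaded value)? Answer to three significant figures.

The divider's output (Thévenin) resistance is R_top‖R_bot = 755.3 Ω.
Fractional drop under load = R_th/(R_th + R_L) = 755.3 / (755.3 + 54200) = 0.01374.
So the output falls by 1.37 %.

1.37 %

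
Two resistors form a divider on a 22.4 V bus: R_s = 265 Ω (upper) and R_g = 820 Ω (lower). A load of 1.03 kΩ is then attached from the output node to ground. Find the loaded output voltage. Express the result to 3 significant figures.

V_out ≈ 14.2 V

The load sits in parallel with R_g: R_g‖R_L = (820 × 1030) / (820 + 1030) = 456.5 Ω.
V_out = 22.4 × 456.5 / (265 + 456.5) = 22.4 × 456.5/721.5 = 14.2 V.
(Unloaded it would have been 16.9 V.)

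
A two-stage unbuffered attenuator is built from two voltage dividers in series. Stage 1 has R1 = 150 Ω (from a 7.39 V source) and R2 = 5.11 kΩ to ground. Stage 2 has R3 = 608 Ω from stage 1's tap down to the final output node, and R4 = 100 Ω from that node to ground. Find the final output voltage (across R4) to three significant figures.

Stage 2 presents R3+R4 = 708.0 Ω as a load on stage 1's tap.
Stage 1's lower leg becomes R2‖(R3+R4) = 621.8 Ω, so V_mid = 7.39 × 621.8/771.8 = 5.954 V.
Stage 2 is itself unloaded: V_out = V_mid × R4/(R3+R4) = 5.954 × 100/708.0 = 0.841 V.

V_out ≈ 0.841 V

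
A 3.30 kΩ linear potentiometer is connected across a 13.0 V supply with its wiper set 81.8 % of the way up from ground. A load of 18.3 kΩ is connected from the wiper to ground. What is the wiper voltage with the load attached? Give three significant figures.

The wiper splits the pot into (1−α)R = 600.6 Ω above and αR = 2699 Ω below.
Lower section ‖ load = 2352 Ω.
V_wiper = 13.0 × 2352/(600.6 + 2352) = 10.4 V.

V ≈ 10.4 V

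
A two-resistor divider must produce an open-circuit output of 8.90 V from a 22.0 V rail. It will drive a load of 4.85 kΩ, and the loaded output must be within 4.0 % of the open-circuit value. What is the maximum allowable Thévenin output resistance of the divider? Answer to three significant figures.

Loading drop = R_th/(R_th + R_L) ≤ 0.0400, so R_th ≤ R_L · ε/(1−ε) = 4.85 kΩ × 0.0400/0.9600 = 202 Ω.
(Any R1, R2 with R2/(R1+R2) = 0.405 and R1‖R2 ≤ 202 Ω will meet the spec.)

R_th ≤ 202 Ω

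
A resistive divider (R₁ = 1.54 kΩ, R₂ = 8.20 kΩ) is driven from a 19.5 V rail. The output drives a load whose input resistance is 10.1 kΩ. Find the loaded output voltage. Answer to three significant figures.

The load sits in parallel with R₂: R₂‖R_L = (8.20 × 10.1) / (8.20 + 10.1) = 4.526 kΩ.
V_out = 19.5 × 4.526 / (1.54 + 4.526) = 19.5 × 4.526/6.066 = 14.5 V.
(Unloaded it would have been 16.4 V.)

V_out ≈ 14.5 V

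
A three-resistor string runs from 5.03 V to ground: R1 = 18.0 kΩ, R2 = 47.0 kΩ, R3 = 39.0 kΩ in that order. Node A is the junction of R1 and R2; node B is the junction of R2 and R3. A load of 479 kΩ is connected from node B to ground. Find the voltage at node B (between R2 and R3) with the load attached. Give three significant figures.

V ≈ 1.79 V

At node B, R3 is in parallel with the load: R3‖R_L = 36.06 kΩ.
Below node A the resistance is R2 + (R3‖R_L) = 83.06 kΩ, so V_A = 5.03 × 83.06/101.1 = 4.134 V.
Then V_B = V_A × (R3‖R_L)/(R2 + R3‖R_L) = 4.134 × 36.06/83.06 = 1.79 V.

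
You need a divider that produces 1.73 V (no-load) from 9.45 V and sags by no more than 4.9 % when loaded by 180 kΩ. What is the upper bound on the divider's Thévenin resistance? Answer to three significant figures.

Loading drop = R_th/(R_th + R_L) ≤ 0.0490, so R_th ≤ R_L · ε/(1−ε) = 180 kΩ × 0.0490/0.9510 = 9.27 kΩ.

R_th ≤ 9.27 kΩ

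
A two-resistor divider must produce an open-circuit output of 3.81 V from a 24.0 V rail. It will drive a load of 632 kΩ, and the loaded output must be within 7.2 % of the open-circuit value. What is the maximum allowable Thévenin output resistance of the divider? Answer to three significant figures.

Loading drop = R_th/(R_th + R_L) ≤ 0.0720, so R_th ≤ R_L · ε/(1−ε) = 632 kΩ × 0.0720/0.9280 = 49.0 kΩ.
(Any R1, R2 with R2/(R1+R2) = 0.159 and R1‖R2 ≤ 49.0 kΩ will meet the spec.)

R_th ≤ 49.0 kΩ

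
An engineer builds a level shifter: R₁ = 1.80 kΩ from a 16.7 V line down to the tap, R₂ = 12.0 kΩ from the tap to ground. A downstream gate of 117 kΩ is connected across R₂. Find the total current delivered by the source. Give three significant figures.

R₂‖R_L = 10.88 kΩ, so the source sees R₁ + R₂‖R_L = 12.68 kΩ.
I = 16.7 V / 12.68 kΩ = 1.32 mA.

I ≈ 1.32 mA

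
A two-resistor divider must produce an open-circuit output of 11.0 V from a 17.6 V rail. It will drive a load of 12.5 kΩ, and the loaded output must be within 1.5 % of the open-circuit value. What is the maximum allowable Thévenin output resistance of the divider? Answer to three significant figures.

R_th ≤ 190 Ω

Loading drop = R_th/(R_th + R_L) ≤ 0.0150, so R_th ≤ R_L · ε/(1−ε) = 12.5 kΩ × 0.0150/0.9850 = 190 Ω.
(Any R1, R2 with R2/(R1+R2) = 0.625 and R1‖R2 ≤ 190 Ω will meet the spec.)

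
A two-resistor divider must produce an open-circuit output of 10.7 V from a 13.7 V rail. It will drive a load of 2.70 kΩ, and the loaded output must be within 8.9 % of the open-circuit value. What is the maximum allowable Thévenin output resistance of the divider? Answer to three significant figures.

Loading drop = R_th/(R_th + R_L) ≤ 0.0890, so R_th ≤ R_L · ε/(1−ε) = 2.70 kΩ × 0.0890/0.9110 = 264 Ω.

R_th ≤ 264 Ω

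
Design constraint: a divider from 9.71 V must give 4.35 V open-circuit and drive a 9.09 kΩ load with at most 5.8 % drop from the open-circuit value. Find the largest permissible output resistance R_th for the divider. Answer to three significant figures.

Loading drop = R_th/(R_th + R_L) ≤ 0.0580, so R_th ≤ R_L · ε/(1−ε) = 9.09 kΩ × 0.0580/0.9420 = 560 Ω.
(Any R1, R2 with R2/(R1+R2) = 0.448 and R1‖R2 ≤ 560 Ω will meet the spec.)

R_th ≤ 560 Ω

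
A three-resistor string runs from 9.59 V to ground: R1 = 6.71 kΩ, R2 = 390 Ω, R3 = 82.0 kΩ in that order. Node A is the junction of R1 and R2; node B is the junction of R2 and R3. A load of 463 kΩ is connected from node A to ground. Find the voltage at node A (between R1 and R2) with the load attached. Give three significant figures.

V ≈ 8.75 V

Below node A the series string R2+R3 = 82390 Ω sits in parallel with the 463000 Ω load: 69940 Ω.
V_A = 9.59 × 69940/(6710 + 69940) = 8.75 V.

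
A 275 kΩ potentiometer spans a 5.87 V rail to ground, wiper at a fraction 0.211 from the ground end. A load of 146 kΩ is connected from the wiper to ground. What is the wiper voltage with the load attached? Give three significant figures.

The wiper splits the pot into (1−α)R = 217.0 kΩ above and αR = 58.02 kΩ below.
Lower section ‖ load = 41.52 kΩ.
V_wiper = 5.87 × 41.52/(217.0 + 41.52) = 0.943 V.

V ≈ 0.943 V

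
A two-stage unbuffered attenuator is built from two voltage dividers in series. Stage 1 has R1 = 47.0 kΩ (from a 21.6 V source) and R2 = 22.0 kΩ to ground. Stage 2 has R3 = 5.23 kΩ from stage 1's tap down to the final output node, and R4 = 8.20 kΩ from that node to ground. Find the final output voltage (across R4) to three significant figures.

V_out ≈ 1.99 V

Stage 2 presents R3+R4 = 13.43 kΩ as a load on stage 1's tap.
Stage 1's lower leg becomes R2‖(R3+R4) = 8.339 kΩ, so V_mid = 21.6 × 8.339/55.34 = 3.255 V.
Stage 2 is itself unloaded: V_out = V_mid × R4/(R3+R4) = 3.255 × 8.20/13.43 = 1.99 V.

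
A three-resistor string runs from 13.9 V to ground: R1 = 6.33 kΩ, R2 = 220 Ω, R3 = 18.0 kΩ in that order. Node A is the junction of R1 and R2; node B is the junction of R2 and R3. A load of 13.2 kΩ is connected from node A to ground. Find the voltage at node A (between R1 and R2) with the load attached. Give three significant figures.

Below node A the series string R2+R3 = 18220 Ω sits in parallel with the 13200 Ω load: 7654 Ω.
V_A = 13.9 × 7654/(6330 + 7654) = 7.61 V.

V ≈ 7.61 V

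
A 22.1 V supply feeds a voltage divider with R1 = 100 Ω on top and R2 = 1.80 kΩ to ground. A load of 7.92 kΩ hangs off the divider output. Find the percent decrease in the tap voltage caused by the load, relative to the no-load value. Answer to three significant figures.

1.18 %

The divider's output (Thévenin) resistance is R1‖R2 = 94.74 Ω.
Fractional drop under load = R_th/(R_th + R_L) = 94.74 / (94.74 + 7920) = 0.01182.
So the output falls by 1.18 %.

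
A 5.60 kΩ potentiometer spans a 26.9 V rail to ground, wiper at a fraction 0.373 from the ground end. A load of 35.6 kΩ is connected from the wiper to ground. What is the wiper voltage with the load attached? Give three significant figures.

The wiper splits the pot into (1−α)R = 3.511 kΩ above and αR = 2.089 kΩ below.
Lower section ‖ load = 1.973 kΩ.
V_wiper = 26.9 × 1.973/(3.511 + 1.973) = 9.68 V.

V ≈ 9.68 V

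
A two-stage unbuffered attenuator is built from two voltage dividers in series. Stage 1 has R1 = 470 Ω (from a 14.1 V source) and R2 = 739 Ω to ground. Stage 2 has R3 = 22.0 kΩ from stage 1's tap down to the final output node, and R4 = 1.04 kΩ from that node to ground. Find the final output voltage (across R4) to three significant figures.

Stage 2 presents R3+R4 = 23040 Ω as a load on stage 1's tap.
Stage 1's lower leg becomes R2‖(R3+R4) = 716.0 Ω, so V_mid = 14.1 × 716.0/1186 = 8.512 V.
Stage 2 is itself unloaded: V_out = V_mid × R4/(R3+R4) = 8.512 × 1040/23040 = 0.384 V.

V_out ≈ 0.384 V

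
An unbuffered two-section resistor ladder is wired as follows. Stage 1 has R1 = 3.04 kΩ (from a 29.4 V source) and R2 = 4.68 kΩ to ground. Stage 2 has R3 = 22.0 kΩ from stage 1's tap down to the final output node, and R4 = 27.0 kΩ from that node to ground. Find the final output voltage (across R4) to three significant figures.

V_out ≈ 9.46 V

Stage 2 presents R3+R4 = 49.00 kΩ as a load on stage 1's tap.
Stage 1's lower leg becomes R2‖(R3+R4) = 4.272 kΩ, so V_mid = 29.4 × 4.272/7.312 = 17.18 V.
Stage 2 is itself unloaded: V_out = V_mid × R4/(R3+R4) = 17.18 × 27.0/49.00 = 9.46 V.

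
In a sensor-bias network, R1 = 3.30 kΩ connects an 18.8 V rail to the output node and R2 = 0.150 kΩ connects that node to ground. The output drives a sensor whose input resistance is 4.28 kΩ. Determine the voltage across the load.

V_out ≈ 0.791 V

The load sits in parallel with R2: R2‖R_L = (150 × 4280) / (150 + 4280) = 144.9 Ω.
V_out = 18.8 × 144.9 / (3300 + 144.9) = 18.8 × 144.9/3445 = 0.791 V.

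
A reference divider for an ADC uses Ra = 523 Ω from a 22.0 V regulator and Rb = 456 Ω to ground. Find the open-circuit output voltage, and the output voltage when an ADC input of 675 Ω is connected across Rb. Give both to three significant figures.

Open-circuit: V = 22.0 × 456/(523 + 456) = 10.2 V.
With the load, Rb becomes Rb‖R_L = 272.1 Ω, so V = 22.0 × 272.1/795.1 = 7.53 V.

Unloaded: 10.2 V; loaded: 7.53 V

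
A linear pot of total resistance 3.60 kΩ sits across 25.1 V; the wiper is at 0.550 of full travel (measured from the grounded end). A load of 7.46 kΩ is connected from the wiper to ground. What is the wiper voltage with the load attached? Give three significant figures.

The wiper splits the pot into (1−α)R = 1.620 kΩ above and αR = 1.980 kΩ below.
Lower section ‖ load = 1.565 kΩ.
V_wiper = 25.1 × 1.565/(1.620 + 1.565) = 12.3 V.

V ≈ 12.3 V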